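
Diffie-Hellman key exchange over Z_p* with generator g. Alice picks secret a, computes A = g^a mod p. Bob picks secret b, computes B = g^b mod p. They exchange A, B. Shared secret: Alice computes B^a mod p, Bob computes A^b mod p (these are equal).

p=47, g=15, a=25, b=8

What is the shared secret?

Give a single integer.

Answer: 27

Derivation:
A = 15^25 mod 47  (bits of 25 = 11001)
  bit 0 = 1: r = r^2 * 15 mod 47 = 1^2 * 15 = 1*15 = 15
  bit 1 = 1: r = r^2 * 15 mod 47 = 15^2 * 15 = 37*15 = 38
  bit 2 = 0: r = r^2 mod 47 = 38^2 = 34
  bit 3 = 0: r = r^2 mod 47 = 34^2 = 28
  bit 4 = 1: r = r^2 * 15 mod 47 = 28^2 * 15 = 32*15 = 10
  -> A = 10
B = 15^8 mod 47  (bits of 8 = 1000)
  bit 0 = 1: r = r^2 * 15 mod 47 = 1^2 * 15 = 1*15 = 15
  bit 1 = 0: r = r^2 mod 47 = 15^2 = 37
  bit 2 = 0: r = r^2 mod 47 = 37^2 = 6
  bit 3 = 0: r = r^2 mod 47 = 6^2 = 36
  -> B = 36
s = B^a = 36^25 mod 47  (bits of 25 = 11001)
  bit 0 = 1: r = r^2 * 36 mod 47 = 1^2 * 36 = 1*36 = 36
  bit 1 = 1: r = r^2 * 36 mod 47 = 36^2 * 36 = 27*36 = 32
  bit 2 = 0: r = r^2 mod 47 = 32^2 = 37
  bit 3 = 0: r = r^2 mod 47 = 37^2 = 6
  bit 4 = 1: r = r^2 * 36 mod 47 = 6^2 * 36 = 36*36 = 27
  -> s = B^a = 27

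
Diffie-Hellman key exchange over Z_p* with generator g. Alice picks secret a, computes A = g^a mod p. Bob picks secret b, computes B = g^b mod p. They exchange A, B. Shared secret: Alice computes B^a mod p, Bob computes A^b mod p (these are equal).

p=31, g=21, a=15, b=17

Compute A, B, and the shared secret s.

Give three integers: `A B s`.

A = 21^15 mod 31  (bits of 15 = 1111)
  bit 0 = 1: r = r^2 * 21 mod 31 = 1^2 * 21 = 1*21 = 21
  bit 1 = 1: r = r^2 * 21 mod 31 = 21^2 * 21 = 7*21 = 23
  bit 2 = 1: r = r^2 * 21 mod 31 = 23^2 * 21 = 2*21 = 11
  bit 3 = 1: r = r^2 * 21 mod 31 = 11^2 * 21 = 28*21 = 30
  -> A = 30
B = 21^17 mod 31  (bits of 17 = 10001)
  bit 0 = 1: r = r^2 * 21 mod 31 = 1^2 * 21 = 1*21 = 21
  bit 1 = 0: r = r^2 mod 31 = 21^2 = 7
  bit 2 = 0: r = r^2 mod 31 = 7^2 = 18
  bit 3 = 0: r = r^2 mod 31 = 18^2 = 14
  bit 4 = 1: r = r^2 * 21 mod 31 = 14^2 * 21 = 10*21 = 24
  -> B = 24
s = B^a = 24^15 mod 31  (bits of 15 = 1111)
  bit 0 = 1: r = r^2 * 24 mod 31 = 1^2 * 24 = 1*24 = 24
  bit 1 = 1: r = r^2 * 24 mod 31 = 24^2 * 24 = 18*24 = 29
  bit 2 = 1: r = r^2 * 24 mod 31 = 29^2 * 24 = 4*24 = 3
  bit 3 = 1: r = r^2 * 24 mod 31 = 3^2 * 24 = 9*24 = 30
  -> s = B^a = 30

Answer: 30 24 30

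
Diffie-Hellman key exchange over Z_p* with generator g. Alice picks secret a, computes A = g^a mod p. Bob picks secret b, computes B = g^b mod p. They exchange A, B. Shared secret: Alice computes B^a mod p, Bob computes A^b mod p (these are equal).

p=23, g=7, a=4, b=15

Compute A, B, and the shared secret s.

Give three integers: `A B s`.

Answer: 9 14 6

Derivation:
A = 7^4 mod 23  (bits of 4 = 100)
  bit 0 = 1: r = r^2 * 7 mod 23 = 1^2 * 7 = 1*7 = 7
  bit 1 = 0: r = r^2 mod 23 = 7^2 = 3
  bit 2 = 0: r = r^2 mod 23 = 3^2 = 9
  -> A = 9
B = 7^15 mod 23  (bits of 15 = 1111)
  bit 0 = 1: r = r^2 * 7 mod 23 = 1^2 * 7 = 1*7 = 7
  bit 1 = 1: r = r^2 * 7 mod 23 = 7^2 * 7 = 3*7 = 21
  bit 2 = 1: r = r^2 * 7 mod 23 = 21^2 * 7 = 4*7 = 5
  bit 3 = 1: r = r^2 * 7 mod 23 = 5^2 * 7 = 2*7 = 14
  -> B = 14
s = B^a = 14^4 mod 23  (bits of 4 = 100)
  bit 0 = 1: r = r^2 * 14 mod 23 = 1^2 * 14 = 1*14 = 14
  bit 1 = 0: r = r^2 mod 23 = 14^2 = 12
  bit 2 = 0: r = r^2 mod 23 = 12^2 = 6
  -> s = B^a = 6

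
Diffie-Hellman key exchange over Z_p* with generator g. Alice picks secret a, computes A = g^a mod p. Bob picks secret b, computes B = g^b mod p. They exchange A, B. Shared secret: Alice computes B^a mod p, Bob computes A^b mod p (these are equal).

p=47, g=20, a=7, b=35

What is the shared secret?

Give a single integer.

A = 20^7 mod 47  (bits of 7 = 111)
  bit 0 = 1: r = r^2 * 20 mod 47 = 1^2 * 20 = 1*20 = 20
  bit 1 = 1: r = r^2 * 20 mod 47 = 20^2 * 20 = 24*20 = 10
  bit 2 = 1: r = r^2 * 20 mod 47 = 10^2 * 20 = 6*20 = 26
  -> A = 26
B = 20^35 mod 47  (bits of 35 = 100011)
  bit 0 = 1: r = r^2 * 20 mod 47 = 1^2 * 20 = 1*20 = 20
  bit 1 = 0: r = r^2 mod 47 = 20^2 = 24
  bit 2 = 0: r = r^2 mod 47 = 24^2 = 12
  bit 3 = 0: r = r^2 mod 47 = 12^2 = 3
  bit 4 = 1: r = r^2 * 20 mod 47 = 3^2 * 20 = 9*20 = 39
  bit 5 = 1: r = r^2 * 20 mod 47 = 39^2 * 20 = 17*20 = 11
  -> B = 11
s = B^a = 11^7 mod 47  (bits of 7 = 111)
  bit 0 = 1: r = r^2 * 11 mod 47 = 1^2 * 11 = 1*11 = 11
  bit 1 = 1: r = r^2 * 11 mod 47 = 11^2 * 11 = 27*11 = 15
  bit 2 = 1: r = r^2 * 11 mod 47 = 15^2 * 11 = 37*11 = 31
  -> s = B^a = 31

Answer: 31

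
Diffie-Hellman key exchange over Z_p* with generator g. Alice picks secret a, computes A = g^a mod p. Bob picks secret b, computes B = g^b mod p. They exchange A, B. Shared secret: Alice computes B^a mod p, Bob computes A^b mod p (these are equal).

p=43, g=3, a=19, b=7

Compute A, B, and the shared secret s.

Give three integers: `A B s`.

A = 3^19 mod 43  (bits of 19 = 10011)
  bit 0 = 1: r = r^2 * 3 mod 43 = 1^2 * 3 = 1*3 = 3
  bit 1 = 0: r = r^2 mod 43 = 3^2 = 9
  bit 2 = 0: r = r^2 mod 43 = 9^2 = 38
  bit 3 = 1: r = r^2 * 3 mod 43 = 38^2 * 3 = 25*3 = 32
  bit 4 = 1: r = r^2 * 3 mod 43 = 32^2 * 3 = 35*3 = 19
  -> A = 19
B = 3^7 mod 43  (bits of 7 = 111)
  bit 0 = 1: r = r^2 * 3 mod 43 = 1^2 * 3 = 1*3 = 3
  bit 1 = 1: r = r^2 * 3 mod 43 = 3^2 * 3 = 9*3 = 27
  bit 2 = 1: r = r^2 * 3 mod 43 = 27^2 * 3 = 41*3 = 37
  -> B = 37
s = B^a = 37^19 mod 43  (bits of 19 = 10011)
  bit 0 = 1: r = r^2 * 37 mod 43 = 1^2 * 37 = 1*37 = 37
  bit 1 = 0: r = r^2 mod 43 = 37^2 = 36
  bit 2 = 0: r = r^2 mod 43 = 36^2 = 6
  bit 3 = 1: r = r^2 * 37 mod 43 = 6^2 * 37 = 36*37 = 42
  bit 4 = 1: r = r^2 * 37 mod 43 = 42^2 * 37 = 1*37 = 37
  -> s = B^a = 37

Answer: 19 37 37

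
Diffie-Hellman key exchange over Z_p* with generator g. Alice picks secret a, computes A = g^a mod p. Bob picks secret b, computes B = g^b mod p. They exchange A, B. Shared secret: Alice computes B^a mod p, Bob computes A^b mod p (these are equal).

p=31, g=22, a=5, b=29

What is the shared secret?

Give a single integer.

Answer: 26

Derivation:
A = 22^5 mod 31  (bits of 5 = 101)
  bit 0 = 1: r = r^2 * 22 mod 31 = 1^2 * 22 = 1*22 = 22
  bit 1 = 0: r = r^2 mod 31 = 22^2 = 19
  bit 2 = 1: r = r^2 * 22 mod 31 = 19^2 * 22 = 20*22 = 6
  -> A = 6
B = 22^29 mod 31  (bits of 29 = 11101)
  bit 0 = 1: r = r^2 * 22 mod 31 = 1^2 * 22 = 1*22 = 22
  bit 1 = 1: r = r^2 * 22 mod 31 = 22^2 * 22 = 19*22 = 15
  bit 2 = 1: r = r^2 * 22 mod 31 = 15^2 * 22 = 8*22 = 21
  bit 3 = 0: r = r^2 mod 31 = 21^2 = 7
  bit 4 = 1: r = r^2 * 22 mod 31 = 7^2 * 22 = 18*22 = 24
  -> B = 24
s = B^a = 24^5 mod 31  (bits of 5 = 101)
  bit 0 = 1: r = r^2 * 24 mod 31 = 1^2 * 24 = 1*24 = 24
  bit 1 = 0: r = r^2 mod 31 = 24^2 = 18
  bit 2 = 1: r = r^2 * 24 mod 31 = 18^2 * 24 = 14*24 = 26
  -> s = B^a = 26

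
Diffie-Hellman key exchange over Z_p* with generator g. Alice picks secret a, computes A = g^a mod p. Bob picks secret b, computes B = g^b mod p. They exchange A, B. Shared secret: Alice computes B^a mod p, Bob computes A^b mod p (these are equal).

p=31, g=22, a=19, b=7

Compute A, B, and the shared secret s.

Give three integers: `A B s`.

Answer: 11 21 13

Derivation:
A = 22^19 mod 31  (bits of 19 = 10011)
  bit 0 = 1: r = r^2 * 22 mod 31 = 1^2 * 22 = 1*22 = 22
  bit 1 = 0: r = r^2 mod 31 = 22^2 = 19
  bit 2 = 0: r = r^2 mod 31 = 19^2 = 20
  bit 3 = 1: r = r^2 * 22 mod 31 = 20^2 * 22 = 28*22 = 27
  bit 4 = 1: r = r^2 * 22 mod 31 = 27^2 * 22 = 16*22 = 11
  -> A = 11
B = 22^7 mod 31  (bits of 7 = 111)
  bit 0 = 1: r = r^2 * 22 mod 31 = 1^2 * 22 = 1*22 = 22
  bit 1 = 1: r = r^2 * 22 mod 31 = 22^2 * 22 = 19*22 = 15
  bit 2 = 1: r = r^2 * 22 mod 31 = 15^2 * 22 = 8*22 = 21
  -> B = 21
s = B^a = 21^19 mod 31  (bits of 19 = 10011)
  bit 0 = 1: r = r^2 * 21 mod 31 = 1^2 * 21 = 1*21 = 21
  bit 1 = 0: r = r^2 mod 31 = 21^2 = 7
  bit 2 = 0: r = r^2 mod 31 = 7^2 = 18
  bit 3 = 1: r = r^2 * 21 mod 31 = 18^2 * 21 = 14*21 = 15
  bit 4 = 1: r = r^2 * 21 mod 31 = 15^2 * 21 = 8*21 = 13
  -> s = B^a = 13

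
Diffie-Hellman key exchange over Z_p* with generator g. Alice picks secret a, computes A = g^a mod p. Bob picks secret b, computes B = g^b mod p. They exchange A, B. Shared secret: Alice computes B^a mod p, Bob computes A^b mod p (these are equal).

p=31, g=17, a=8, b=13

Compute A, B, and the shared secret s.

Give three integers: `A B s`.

A = 17^8 mod 31  (bits of 8 = 1000)
  bit 0 = 1: r = r^2 * 17 mod 31 = 1^2 * 17 = 1*17 = 17
  bit 1 = 0: r = r^2 mod 31 = 17^2 = 10
  bit 2 = 0: r = r^2 mod 31 = 10^2 = 7
  bit 3 = 0: r = r^2 mod 31 = 7^2 = 18
  -> A = 18
B = 17^13 mod 31  (bits of 13 = 1101)
  bit 0 = 1: r = r^2 * 17 mod 31 = 1^2 * 17 = 1*17 = 17
  bit 1 = 1: r = r^2 * 17 mod 31 = 17^2 * 17 = 10*17 = 15
  bit 2 = 0: r = r^2 mod 31 = 15^2 = 8
  bit 3 = 1: r = r^2 * 17 mod 31 = 8^2 * 17 = 2*17 = 3
  -> B = 3
s = B^a = 3^8 mod 31  (bits of 8 = 1000)
  bit 0 = 1: r = r^2 * 3 mod 31 = 1^2 * 3 = 1*3 = 3
  bit 1 = 0: r = r^2 mod 31 = 3^2 = 9
  bit 2 = 0: r = r^2 mod 31 = 9^2 = 19
  bit 3 = 0: r = r^2 mod 31 = 19^2 = 20
  -> s = B^a = 20

Answer: 18 3 20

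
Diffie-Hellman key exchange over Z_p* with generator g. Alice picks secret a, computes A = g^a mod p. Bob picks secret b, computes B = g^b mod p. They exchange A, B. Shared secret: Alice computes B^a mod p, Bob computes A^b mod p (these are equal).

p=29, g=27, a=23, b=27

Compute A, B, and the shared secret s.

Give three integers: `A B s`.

Answer: 19 14 26

Derivation:
A = 27^23 mod 29  (bits of 23 = 10111)
  bit 0 = 1: r = r^2 * 27 mod 29 = 1^2 * 27 = 1*27 = 27
  bit 1 = 0: r = r^2 mod 29 = 27^2 = 4
  bit 2 = 1: r = r^2 * 27 mod 29 = 4^2 * 27 = 16*27 = 26
  bit 3 = 1: r = r^2 * 27 mod 29 = 26^2 * 27 = 9*27 = 11
  bit 4 = 1: r = r^2 * 27 mod 29 = 11^2 * 27 = 5*27 = 19
  -> A = 19
B = 27^27 mod 29  (bits of 27 = 11011)
  bit 0 = 1: r = r^2 * 27 mod 29 = 1^2 * 27 = 1*27 = 27
  bit 1 = 1: r = r^2 * 27 mod 29 = 27^2 * 27 = 4*27 = 21
  bit 2 = 0: r = r^2 mod 29 = 21^2 = 6
  bit 3 = 1: r = r^2 * 27 mod 29 = 6^2 * 27 = 7*27 = 15
  bit 4 = 1: r = r^2 * 27 mod 29 = 15^2 * 27 = 22*27 = 14
  -> B = 14
s = B^a = 14^23 mod 29  (bits of 23 = 10111)
  bit 0 = 1: r = r^2 * 14 mod 29 = 1^2 * 14 = 1*14 = 14
  bit 1 = 0: r = r^2 mod 29 = 14^2 = 22
  bit 2 = 1: r = r^2 * 14 mod 29 = 22^2 * 14 = 20*14 = 19
  bit 3 = 1: r = r^2 * 14 mod 29 = 19^2 * 14 = 13*14 = 8
  bit 4 = 1: r = r^2 * 14 mod 29 = 8^2 * 14 = 6*14 = 26
  -> s = B^a = 26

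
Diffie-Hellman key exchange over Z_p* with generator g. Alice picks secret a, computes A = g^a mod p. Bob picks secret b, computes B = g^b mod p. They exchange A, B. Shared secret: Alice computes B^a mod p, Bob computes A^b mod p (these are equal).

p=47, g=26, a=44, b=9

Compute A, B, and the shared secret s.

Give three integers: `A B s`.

A = 26^44 mod 47  (bits of 44 = 101100)
  bit 0 = 1: r = r^2 * 26 mod 47 = 1^2 * 26 = 1*26 = 26
  bit 1 = 0: r = r^2 mod 47 = 26^2 = 18
  bit 2 = 1: r = r^2 * 26 mod 47 = 18^2 * 26 = 42*26 = 11
  bit 3 = 1: r = r^2 * 26 mod 47 = 11^2 * 26 = 27*26 = 44
  bit 4 = 0: r = r^2 mod 47 = 44^2 = 9
  bit 5 = 0: r = r^2 mod 47 = 9^2 = 34
  -> A = 34
B = 26^9 mod 47  (bits of 9 = 1001)
  bit 0 = 1: r = r^2 * 26 mod 47 = 1^2 * 26 = 1*26 = 26
  bit 1 = 0: r = r^2 mod 47 = 26^2 = 18
  bit 2 = 0: r = r^2 mod 47 = 18^2 = 42
  bit 3 = 1: r = r^2 * 26 mod 47 = 42^2 * 26 = 25*26 = 39
  -> B = 39
s = B^a = 39^44 mod 47  (bits of 44 = 101100)
  bit 0 = 1: r = r^2 * 39 mod 47 = 1^2 * 39 = 1*39 = 39
  bit 1 = 0: r = r^2 mod 47 = 39^2 = 17
  bit 2 = 1: r = r^2 * 39 mod 47 = 17^2 * 39 = 7*39 = 38
  bit 3 = 1: r = r^2 * 39 mod 47 = 38^2 * 39 = 34*39 = 10
  bit 4 = 0: r = r^2 mod 47 = 10^2 = 6
  bit 5 = 0: r = r^2 mod 47 = 6^2 = 36
  -> s = B^a = 36

Answer: 34 39 36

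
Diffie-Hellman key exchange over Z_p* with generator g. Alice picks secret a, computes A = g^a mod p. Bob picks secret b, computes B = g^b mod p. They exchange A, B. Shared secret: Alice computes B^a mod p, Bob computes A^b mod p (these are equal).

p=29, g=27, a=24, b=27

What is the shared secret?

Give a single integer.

A = 27^24 mod 29  (bits of 24 = 11000)
  bit 0 = 1: r = r^2 * 27 mod 29 = 1^2 * 27 = 1*27 = 27
  bit 1 = 1: r = r^2 * 27 mod 29 = 27^2 * 27 = 4*27 = 21
  bit 2 = 0: r = r^2 mod 29 = 21^2 = 6
  bit 3 = 0: r = r^2 mod 29 = 6^2 = 7
  bit 4 = 0: r = r^2 mod 29 = 7^2 = 20
  -> A = 20
B = 27^27 mod 29  (bits of 27 = 11011)
  bit 0 = 1: r = r^2 * 27 mod 29 = 1^2 * 27 = 1*27 = 27
  bit 1 = 1: r = r^2 * 27 mod 29 = 27^2 * 27 = 4*27 = 21
  bit 2 = 0: r = r^2 mod 29 = 21^2 = 6
  bit 3 = 1: r = r^2 * 27 mod 29 = 6^2 * 27 = 7*27 = 15
  bit 4 = 1: r = r^2 * 27 mod 29 = 15^2 * 27 = 22*27 = 14
  -> B = 14
s = B^a = 14^24 mod 29  (bits of 24 = 11000)
  bit 0 = 1: r = r^2 * 14 mod 29 = 1^2 * 14 = 1*14 = 14
  bit 1 = 1: r = r^2 * 14 mod 29 = 14^2 * 14 = 22*14 = 18
  bit 2 = 0: r = r^2 mod 29 = 18^2 = 5
  bit 3 = 0: r = r^2 mod 29 = 5^2 = 25
  bit 4 = 0: r = r^2 mod 29 = 25^2 = 16
  -> s = B^a = 16

Answer: 16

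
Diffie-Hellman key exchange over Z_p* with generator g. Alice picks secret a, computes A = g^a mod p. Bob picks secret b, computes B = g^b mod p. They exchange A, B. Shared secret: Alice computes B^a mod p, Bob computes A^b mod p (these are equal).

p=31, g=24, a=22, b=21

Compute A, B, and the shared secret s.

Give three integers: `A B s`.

Answer: 28 27 16

Derivation:
A = 24^22 mod 31  (bits of 22 = 10110)
  bit 0 = 1: r = r^2 * 24 mod 31 = 1^2 * 24 = 1*24 = 24
  bit 1 = 0: r = r^2 mod 31 = 24^2 = 18
  bit 2 = 1: r = r^2 * 24 mod 31 = 18^2 * 24 = 14*24 = 26
  bit 3 = 1: r = r^2 * 24 mod 31 = 26^2 * 24 = 25*24 = 11
  bit 4 = 0: r = r^2 mod 31 = 11^2 = 28
  -> A = 28
B = 24^21 mod 31  (bits of 21 = 10101)
  bit 0 = 1: r = r^2 * 24 mod 31 = 1^2 * 24 = 1*24 = 24
  bit 1 = 0: r = r^2 mod 31 = 24^2 = 18
  bit 2 = 1: r = r^2 * 24 mod 31 = 18^2 * 24 = 14*24 = 26
  bit 3 = 0: r = r^2 mod 31 = 26^2 = 25
  bit 4 = 1: r = r^2 * 24 mod 31 = 25^2 * 24 = 5*24 = 27
  -> B = 27
s = B^a = 27^22 mod 31  (bits of 22 = 10110)
  bit 0 = 1: r = r^2 * 27 mod 31 = 1^2 * 27 = 1*27 = 27
  bit 1 = 0: r = r^2 mod 31 = 27^2 = 16
  bit 2 = 1: r = r^2 * 27 mod 31 = 16^2 * 27 = 8*27 = 30
  bit 3 = 1: r = r^2 * 27 mod 31 = 30^2 * 27 = 1*27 = 27
  bit 4 = 0: r = r^2 mod 31 = 27^2 = 16
  -> s = B^a = 16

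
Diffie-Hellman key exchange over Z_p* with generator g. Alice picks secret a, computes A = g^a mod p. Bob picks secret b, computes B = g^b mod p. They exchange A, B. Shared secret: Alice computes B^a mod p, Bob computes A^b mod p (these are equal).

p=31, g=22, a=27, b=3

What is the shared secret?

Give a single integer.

A = 22^27 mod 31  (bits of 27 = 11011)
  bit 0 = 1: r = r^2 * 22 mod 31 = 1^2 * 22 = 1*22 = 22
  bit 1 = 1: r = r^2 * 22 mod 31 = 22^2 * 22 = 19*22 = 15
  bit 2 = 0: r = r^2 mod 31 = 15^2 = 8
  bit 3 = 1: r = r^2 * 22 mod 31 = 8^2 * 22 = 2*22 = 13
  bit 4 = 1: r = r^2 * 22 mod 31 = 13^2 * 22 = 14*22 = 29
  -> A = 29
B = 22^3 mod 31  (bits of 3 = 11)
  bit 0 = 1: r = r^2 * 22 mod 31 = 1^2 * 22 = 1*22 = 22
  bit 1 = 1: r = r^2 * 22 mod 31 = 22^2 * 22 = 19*22 = 15
  -> B = 15
s = B^a = 15^27 mod 31  (bits of 27 = 11011)
  bit 0 = 1: r = r^2 * 15 mod 31 = 1^2 * 15 = 1*15 = 15
  bit 1 = 1: r = r^2 * 15 mod 31 = 15^2 * 15 = 8*15 = 27
  bit 2 = 0: r = r^2 mod 31 = 27^2 = 16
  bit 3 = 1: r = r^2 * 15 mod 31 = 16^2 * 15 = 8*15 = 27
  bit 4 = 1: r = r^2 * 15 mod 31 = 27^2 * 15 = 16*15 = 23
  -> s = B^a = 23

Answer: 23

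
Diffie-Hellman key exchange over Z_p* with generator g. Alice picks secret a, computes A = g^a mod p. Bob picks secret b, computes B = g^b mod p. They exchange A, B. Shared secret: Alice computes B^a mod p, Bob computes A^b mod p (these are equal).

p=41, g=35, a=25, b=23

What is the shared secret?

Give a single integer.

Answer: 38

Derivation:
A = 35^25 mod 41  (bits of 25 = 11001)
  bit 0 = 1: r = r^2 * 35 mod 41 = 1^2 * 35 = 1*35 = 35
  bit 1 = 1: r = r^2 * 35 mod 41 = 35^2 * 35 = 36*35 = 30
  bit 2 = 0: r = r^2 mod 41 = 30^2 = 39
  bit 3 = 0: r = r^2 mod 41 = 39^2 = 4
  bit 4 = 1: r = r^2 * 35 mod 41 = 4^2 * 35 = 16*35 = 27
  -> A = 27
B = 35^23 mod 41  (bits of 23 = 10111)
  bit 0 = 1: r = r^2 * 35 mod 41 = 1^2 * 35 = 1*35 = 35
  bit 1 = 0: r = r^2 mod 41 = 35^2 = 36
  bit 2 = 1: r = r^2 * 35 mod 41 = 36^2 * 35 = 25*35 = 14
  bit 3 = 1: r = r^2 * 35 mod 41 = 14^2 * 35 = 32*35 = 13
  bit 4 = 1: r = r^2 * 35 mod 41 = 13^2 * 35 = 5*35 = 11
  -> B = 11
s = B^a = 11^25 mod 41  (bits of 25 = 11001)
  bit 0 = 1: r = r^2 * 11 mod 41 = 1^2 * 11 = 1*11 = 11
  bit 1 = 1: r = r^2 * 11 mod 41 = 11^2 * 11 = 39*11 = 19
  bit 2 = 0: r = r^2 mod 41 = 19^2 = 33
  bit 3 = 0: r = r^2 mod 41 = 33^2 = 23
  bit 4 = 1: r = r^2 * 11 mod 41 = 23^2 * 11 = 37*11 = 38
  -> s = B^a = 38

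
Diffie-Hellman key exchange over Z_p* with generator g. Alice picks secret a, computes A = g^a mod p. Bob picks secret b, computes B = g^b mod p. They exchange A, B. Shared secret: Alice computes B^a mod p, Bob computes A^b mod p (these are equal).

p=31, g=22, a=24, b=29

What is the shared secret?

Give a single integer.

Answer: 8

Derivation:
A = 22^24 mod 31  (bits of 24 = 11000)
  bit 0 = 1: r = r^2 * 22 mod 31 = 1^2 * 22 = 1*22 = 22
  bit 1 = 1: r = r^2 * 22 mod 31 = 22^2 * 22 = 19*22 = 15
  bit 2 = 0: r = r^2 mod 31 = 15^2 = 8
  bit 3 = 0: r = r^2 mod 31 = 8^2 = 2
  bit 4 = 0: r = r^2 mod 31 = 2^2 = 4
  -> A = 4
B = 22^29 mod 31  (bits of 29 = 11101)
  bit 0 = 1: r = r^2 * 22 mod 31 = 1^2 * 22 = 1*22 = 22
  bit 1 = 1: r = r^2 * 22 mod 31 = 22^2 * 22 = 19*22 = 15
  bit 2 = 1: r = r^2 * 22 mod 31 = 15^2 * 22 = 8*22 = 21
  bit 3 = 0: r = r^2 mod 31 = 21^2 = 7
  bit 4 = 1: r = r^2 * 22 mod 31 = 7^2 * 22 = 18*22 = 24
  -> B = 24
s = B^a = 24^24 mod 31  (bits of 24 = 11000)
  bit 0 = 1: r = r^2 * 24 mod 31 = 1^2 * 24 = 1*24 = 24
  bit 1 = 1: r = r^2 * 24 mod 31 = 24^2 * 24 = 18*24 = 29
  bit 2 = 0: r = r^2 mod 31 = 29^2 = 4
  bit 3 = 0: r = r^2 mod 31 = 4^2 = 16
  bit 4 = 0: r = r^2 mod 31 = 16^2 = 8
  -> s = B^a = 8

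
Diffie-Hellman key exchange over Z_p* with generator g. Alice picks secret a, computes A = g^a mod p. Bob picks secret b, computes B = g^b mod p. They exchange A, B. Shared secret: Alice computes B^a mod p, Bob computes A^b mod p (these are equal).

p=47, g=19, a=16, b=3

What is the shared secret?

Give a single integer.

A = 19^16 mod 47  (bits of 16 = 10000)
  bit 0 = 1: r = r^2 * 19 mod 47 = 1^2 * 19 = 1*19 = 19
  bit 1 = 0: r = r^2 mod 47 = 19^2 = 32
  bit 2 = 0: r = r^2 mod 47 = 32^2 = 37
  bit 3 = 0: r = r^2 mod 47 = 37^2 = 6
  bit 4 = 0: r = r^2 mod 47 = 6^2 = 36
  -> A = 36
B = 19^3 mod 47  (bits of 3 = 11)
  bit 0 = 1: r = r^2 * 19 mod 47 = 1^2 * 19 = 1*19 = 19
  bit 1 = 1: r = r^2 * 19 mod 47 = 19^2 * 19 = 32*19 = 44
  -> B = 44
s = B^a = 44^16 mod 47  (bits of 16 = 10000)
  bit 0 = 1: r = r^2 * 44 mod 47 = 1^2 * 44 = 1*44 = 44
  bit 1 = 0: r = r^2 mod 47 = 44^2 = 9
  bit 2 = 0: r = r^2 mod 47 = 9^2 = 34
  bit 3 = 0: r = r^2 mod 47 = 34^2 = 28
  bit 4 = 0: r = r^2 mod 47 = 28^2 = 32
  -> s = B^a = 32

Answer: 32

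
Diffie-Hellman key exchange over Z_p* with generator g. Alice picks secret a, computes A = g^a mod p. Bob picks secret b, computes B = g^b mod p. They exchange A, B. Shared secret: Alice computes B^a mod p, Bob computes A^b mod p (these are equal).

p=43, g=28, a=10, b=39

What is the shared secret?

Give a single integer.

A = 28^10 mod 43  (bits of 10 = 1010)
  bit 0 = 1: r = r^2 * 28 mod 43 = 1^2 * 28 = 1*28 = 28
  bit 1 = 0: r = r^2 mod 43 = 28^2 = 10
  bit 2 = 1: r = r^2 * 28 mod 43 = 10^2 * 28 = 14*28 = 5
  bit 3 = 0: r = r^2 mod 43 = 5^2 = 25
  -> A = 25
B = 28^39 mod 43  (bits of 39 = 100111)
  bit 0 = 1: r = r^2 * 28 mod 43 = 1^2 * 28 = 1*28 = 28
  bit 1 = 0: r = r^2 mod 43 = 28^2 = 10
  bit 2 = 0: r = r^2 mod 43 = 10^2 = 14
  bit 3 = 1: r = r^2 * 28 mod 43 = 14^2 * 28 = 24*28 = 27
  bit 4 = 1: r = r^2 * 28 mod 43 = 27^2 * 28 = 41*28 = 30
  bit 5 = 1: r = r^2 * 28 mod 43 = 30^2 * 28 = 40*28 = 2
  -> B = 2
s = B^a = 2^10 mod 43  (bits of 10 = 1010)
  bit 0 = 1: r = r^2 * 2 mod 43 = 1^2 * 2 = 1*2 = 2
  bit 1 = 0: r = r^2 mod 43 = 2^2 = 4
  bit 2 = 1: r = r^2 * 2 mod 43 = 4^2 * 2 = 16*2 = 32
  bit 3 = 0: r = r^2 mod 43 = 32^2 = 35
  -> s = B^a = 35

Answer: 35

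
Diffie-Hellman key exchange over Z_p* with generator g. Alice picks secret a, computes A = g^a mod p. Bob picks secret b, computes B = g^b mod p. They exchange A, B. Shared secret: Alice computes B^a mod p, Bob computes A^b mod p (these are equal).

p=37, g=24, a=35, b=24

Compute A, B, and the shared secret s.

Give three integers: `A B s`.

Answer: 17 26 10

Derivation:
A = 24^35 mod 37  (bits of 35 = 100011)
  bit 0 = 1: r = r^2 * 24 mod 37 = 1^2 * 24 = 1*24 = 24
  bit 1 = 0: r = r^2 mod 37 = 24^2 = 21
  bit 2 = 0: r = r^2 mod 37 = 21^2 = 34
  bit 3 = 0: r = r^2 mod 37 = 34^2 = 9
  bit 4 = 1: r = r^2 * 24 mod 37 = 9^2 * 24 = 7*24 = 20
  bit 5 = 1: r = r^2 * 24 mod 37 = 20^2 * 24 = 30*24 = 17
  -> A = 17
B = 24^24 mod 37  (bits of 24 = 11000)
  bit 0 = 1: r = r^2 * 24 mod 37 = 1^2 * 24 = 1*24 = 24
  bit 1 = 1: r = r^2 * 24 mod 37 = 24^2 * 24 = 21*24 = 23
  bit 2 = 0: r = r^2 mod 37 = 23^2 = 11
  bit 3 = 0: r = r^2 mod 37 = 11^2 = 10
  bit 4 = 0: r = r^2 mod 37 = 10^2 = 26
  -> B = 26
s = B^a = 26^35 mod 37  (bits of 35 = 100011)
  bit 0 = 1: r = r^2 * 26 mod 37 = 1^2 * 26 = 1*26 = 26
  bit 1 = 0: r = r^2 mod 37 = 26^2 = 10
  bit 2 = 0: r = r^2 mod 37 = 10^2 = 26
  bit 3 = 0: r = r^2 mod 37 = 26^2 = 10
  bit 4 = 1: r = r^2 * 26 mod 37 = 10^2 * 26 = 26*26 = 10
  bit 5 = 1: r = r^2 * 26 mod 37 = 10^2 * 26 = 26*26 = 10
  -> s = B^a = 10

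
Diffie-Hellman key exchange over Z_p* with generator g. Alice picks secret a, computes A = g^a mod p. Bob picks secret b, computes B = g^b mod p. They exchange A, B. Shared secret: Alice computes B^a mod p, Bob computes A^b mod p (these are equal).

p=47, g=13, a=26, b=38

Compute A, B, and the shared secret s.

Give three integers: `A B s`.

Answer: 12 14 18

Derivation:
A = 13^26 mod 47  (bits of 26 = 11010)
  bit 0 = 1: r = r^2 * 13 mod 47 = 1^2 * 13 = 1*13 = 13
  bit 1 = 1: r = r^2 * 13 mod 47 = 13^2 * 13 = 28*13 = 35
  bit 2 = 0: r = r^2 mod 47 = 35^2 = 3
  bit 3 = 1: r = r^2 * 13 mod 47 = 3^2 * 13 = 9*13 = 23
  bit 4 = 0: r = r^2 mod 47 = 23^2 = 12
  -> A = 12
B = 13^38 mod 47  (bits of 38 = 100110)
  bit 0 = 1: r = r^2 * 13 mod 47 = 1^2 * 13 = 1*13 = 13
  bit 1 = 0: r = r^2 mod 47 = 13^2 = 28
  bit 2 = 0: r = r^2 mod 47 = 28^2 = 32
  bit 3 = 1: r = r^2 * 13 mod 47 = 32^2 * 13 = 37*13 = 11
  bit 4 = 1: r = r^2 * 13 mod 47 = 11^2 * 13 = 27*13 = 22
  bit 5 = 0: r = r^2 mod 47 = 22^2 = 14
  -> B = 14
s = B^a = 14^26 mod 47  (bits of 26 = 11010)
  bit 0 = 1: r = r^2 * 14 mod 47 = 1^2 * 14 = 1*14 = 14
  bit 1 = 1: r = r^2 * 14 mod 47 = 14^2 * 14 = 8*14 = 18
  bit 2 = 0: r = r^2 mod 47 = 18^2 = 42
  bit 3 = 1: r = r^2 * 14 mod 47 = 42^2 * 14 = 25*14 = 21
  bit 4 = 0: r = r^2 mod 47 = 21^2 = 18
  -> s = B^a = 18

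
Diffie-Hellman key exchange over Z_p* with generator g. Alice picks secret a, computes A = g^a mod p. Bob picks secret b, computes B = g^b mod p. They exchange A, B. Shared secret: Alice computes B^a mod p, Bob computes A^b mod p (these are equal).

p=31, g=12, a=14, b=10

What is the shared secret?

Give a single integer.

Answer: 5

Derivation:
A = 12^14 mod 31  (bits of 14 = 1110)
  bit 0 = 1: r = r^2 * 12 mod 31 = 1^2 * 12 = 1*12 = 12
  bit 1 = 1: r = r^2 * 12 mod 31 = 12^2 * 12 = 20*12 = 23
  bit 2 = 1: r = r^2 * 12 mod 31 = 23^2 * 12 = 2*12 = 24
  bit 3 = 0: r = r^2 mod 31 = 24^2 = 18
  -> A = 18
B = 12^10 mod 31  (bits of 10 = 1010)
  bit 0 = 1: r = r^2 * 12 mod 31 = 1^2 * 12 = 1*12 = 12
  bit 1 = 0: r = r^2 mod 31 = 12^2 = 20
  bit 2 = 1: r = r^2 * 12 mod 31 = 20^2 * 12 = 28*12 = 26
  bit 3 = 0: r = r^2 mod 31 = 26^2 = 25
  -> B = 25
s = B^a = 25^14 mod 31  (bits of 14 = 1110)
  bit 0 = 1: r = r^2 * 25 mod 31 = 1^2 * 25 = 1*25 = 25
  bit 1 = 1: r = r^2 * 25 mod 31 = 25^2 * 25 = 5*25 = 1
  bit 2 = 1: r = r^2 * 25 mod 31 = 1^2 * 25 = 1*25 = 25
  bit 3 = 0: r = r^2 mod 31 = 25^2 = 5
  -> s = B^a = 5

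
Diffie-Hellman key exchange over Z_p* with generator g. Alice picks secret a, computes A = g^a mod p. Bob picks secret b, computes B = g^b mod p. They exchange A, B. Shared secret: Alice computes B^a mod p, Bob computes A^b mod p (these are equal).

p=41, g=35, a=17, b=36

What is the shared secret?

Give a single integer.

A = 35^17 mod 41  (bits of 17 = 10001)
  bit 0 = 1: r = r^2 * 35 mod 41 = 1^2 * 35 = 1*35 = 35
  bit 1 = 0: r = r^2 mod 41 = 35^2 = 36
  bit 2 = 0: r = r^2 mod 41 = 36^2 = 25
  bit 3 = 0: r = r^2 mod 41 = 25^2 = 10
  bit 4 = 1: r = r^2 * 35 mod 41 = 10^2 * 35 = 18*35 = 15
  -> A = 15
B = 35^36 mod 41  (bits of 36 = 100100)
  bit 0 = 1: r = r^2 * 35 mod 41 = 1^2 * 35 = 1*35 = 35
  bit 1 = 0: r = r^2 mod 41 = 35^2 = 36
  bit 2 = 0: r = r^2 mod 41 = 36^2 = 25
  bit 3 = 1: r = r^2 * 35 mod 41 = 25^2 * 35 = 10*35 = 22
  bit 4 = 0: r = r^2 mod 41 = 22^2 = 33
  bit 5 = 0: r = r^2 mod 41 = 33^2 = 23
  -> B = 23
s = B^a = 23^17 mod 41  (bits of 17 = 10001)
  bit 0 = 1: r = r^2 * 23 mod 41 = 1^2 * 23 = 1*23 = 23
  bit 1 = 0: r = r^2 mod 41 = 23^2 = 37
  bit 2 = 0: r = r^2 mod 41 = 37^2 = 16
  bit 3 = 0: r = r^2 mod 41 = 16^2 = 10
  bit 4 = 1: r = r^2 * 23 mod 41 = 10^2 * 23 = 18*23 = 4
  -> s = B^a = 4

Answer: 4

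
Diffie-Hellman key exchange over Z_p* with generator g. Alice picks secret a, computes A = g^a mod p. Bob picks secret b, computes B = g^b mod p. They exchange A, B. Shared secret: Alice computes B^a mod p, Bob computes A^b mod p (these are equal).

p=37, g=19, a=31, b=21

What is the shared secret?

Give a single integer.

A = 19^31 mod 37  (bits of 31 = 11111)
  bit 0 = 1: r = r^2 * 19 mod 37 = 1^2 * 19 = 1*19 = 19
  bit 1 = 1: r = r^2 * 19 mod 37 = 19^2 * 19 = 28*19 = 14
  bit 2 = 1: r = r^2 * 19 mod 37 = 14^2 * 19 = 11*19 = 24
  bit 3 = 1: r = r^2 * 19 mod 37 = 24^2 * 19 = 21*19 = 29
  bit 4 = 1: r = r^2 * 19 mod 37 = 29^2 * 19 = 27*19 = 32
  -> A = 32
B = 19^21 mod 37  (bits of 21 = 10101)
  bit 0 = 1: r = r^2 * 19 mod 37 = 1^2 * 19 = 1*19 = 19
  bit 1 = 0: r = r^2 mod 37 = 19^2 = 28
  bit 2 = 1: r = r^2 * 19 mod 37 = 28^2 * 19 = 7*19 = 22
  bit 3 = 0: r = r^2 mod 37 = 22^2 = 3
  bit 4 = 1: r = r^2 * 19 mod 37 = 3^2 * 19 = 9*19 = 23
  -> B = 23
s = B^a = 23^31 mod 37  (bits of 31 = 11111)
  bit 0 = 1: r = r^2 * 23 mod 37 = 1^2 * 23 = 1*23 = 23
  bit 1 = 1: r = r^2 * 23 mod 37 = 23^2 * 23 = 11*23 = 31
  bit 2 = 1: r = r^2 * 23 mod 37 = 31^2 * 23 = 36*23 = 14
  bit 3 = 1: r = r^2 * 23 mod 37 = 14^2 * 23 = 11*23 = 31
  bit 4 = 1: r = r^2 * 23 mod 37 = 31^2 * 23 = 36*23 = 14
  -> s = B^a = 14

Answer: 14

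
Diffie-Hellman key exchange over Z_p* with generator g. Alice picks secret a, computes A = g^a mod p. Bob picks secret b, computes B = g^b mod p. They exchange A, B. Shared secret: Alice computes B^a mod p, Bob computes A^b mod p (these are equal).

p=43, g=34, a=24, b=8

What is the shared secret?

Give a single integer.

Answer: 41

Derivation:
A = 34^24 mod 43  (bits of 24 = 11000)
  bit 0 = 1: r = r^2 * 34 mod 43 = 1^2 * 34 = 1*34 = 34
  bit 1 = 1: r = r^2 * 34 mod 43 = 34^2 * 34 = 38*34 = 2
  bit 2 = 0: r = r^2 mod 43 = 2^2 = 4
  bit 3 = 0: r = r^2 mod 43 = 4^2 = 16
  bit 4 = 0: r = r^2 mod 43 = 16^2 = 41
  -> A = 41
B = 34^8 mod 43  (bits of 8 = 1000)
  bit 0 = 1: r = r^2 * 34 mod 43 = 1^2 * 34 = 1*34 = 34
  bit 1 = 0: r = r^2 mod 43 = 34^2 = 38
  bit 2 = 0: r = r^2 mod 43 = 38^2 = 25
  bit 3 = 0: r = r^2 mod 43 = 25^2 = 23
  -> B = 23
s = B^a = 23^24 mod 43  (bits of 24 = 11000)
  bit 0 = 1: r = r^2 * 23 mod 43 = 1^2 * 23 = 1*23 = 23
  bit 1 = 1: r = r^2 * 23 mod 43 = 23^2 * 23 = 13*23 = 41
  bit 2 = 0: r = r^2 mod 43 = 41^2 = 4
  bit 3 = 0: r = r^2 mod 43 = 4^2 = 16
  bit 4 = 0: r = r^2 mod 43 = 16^2 = 41
  -> s = B^a = 41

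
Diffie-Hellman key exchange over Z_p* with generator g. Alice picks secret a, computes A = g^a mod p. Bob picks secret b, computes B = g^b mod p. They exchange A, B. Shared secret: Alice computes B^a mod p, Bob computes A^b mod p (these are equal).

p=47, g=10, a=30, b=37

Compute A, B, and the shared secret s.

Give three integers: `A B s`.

Answer: 2 43 28

Derivation:
A = 10^30 mod 47  (bits of 30 = 11110)
  bit 0 = 1: r = r^2 * 10 mod 47 = 1^2 * 10 = 1*10 = 10
  bit 1 = 1: r = r^2 * 10 mod 47 = 10^2 * 10 = 6*10 = 13
  bit 2 = 1: r = r^2 * 10 mod 47 = 13^2 * 10 = 28*10 = 45
  bit 3 = 1: r = r^2 * 10 mod 47 = 45^2 * 10 = 4*10 = 40
  bit 4 = 0: r = r^2 mod 47 = 40^2 = 2
  -> A = 2
B = 10^37 mod 47  (bits of 37 = 100101)
  bit 0 = 1: r = r^2 * 10 mod 47 = 1^2 * 10 = 1*10 = 10
  bit 1 = 0: r = r^2 mod 47 = 10^2 = 6
  bit 2 = 0: r = r^2 mod 47 = 6^2 = 36
  bit 3 = 1: r = r^2 * 10 mod 47 = 36^2 * 10 = 27*10 = 35
  bit 4 = 0: r = r^2 mod 47 = 35^2 = 3
  bit 5 = 1: r = r^2 * 10 mod 47 = 3^2 * 10 = 9*10 = 43
  -> B = 43
s = B^a = 43^30 mod 47  (bits of 30 = 11110)
  bit 0 = 1: r = r^2 * 43 mod 47 = 1^2 * 43 = 1*43 = 43
  bit 1 = 1: r = r^2 * 43 mod 47 = 43^2 * 43 = 16*43 = 30
  bit 2 = 1: r = r^2 * 43 mod 47 = 30^2 * 43 = 7*43 = 19
  bit 3 = 1: r = r^2 * 43 mod 47 = 19^2 * 43 = 32*43 = 13
  bit 4 = 0: r = r^2 mod 47 = 13^2 = 28
  -> s = B^a = 28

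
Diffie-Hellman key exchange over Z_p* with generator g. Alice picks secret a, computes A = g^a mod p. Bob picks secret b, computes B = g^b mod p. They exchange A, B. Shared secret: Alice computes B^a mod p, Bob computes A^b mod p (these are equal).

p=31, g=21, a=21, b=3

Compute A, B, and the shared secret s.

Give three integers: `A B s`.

Answer: 29 23 23

Derivation:
A = 21^21 mod 31  (bits of 21 = 10101)
  bit 0 = 1: r = r^2 * 21 mod 31 = 1^2 * 21 = 1*21 = 21
  bit 1 = 0: r = r^2 mod 31 = 21^2 = 7
  bit 2 = 1: r = r^2 * 21 mod 31 = 7^2 * 21 = 18*21 = 6
  bit 3 = 0: r = r^2 mod 31 = 6^2 = 5
  bit 4 = 1: r = r^2 * 21 mod 31 = 5^2 * 21 = 25*21 = 29
  -> A = 29
B = 21^3 mod 31  (bits of 3 = 11)
  bit 0 = 1: r = r^2 * 21 mod 31 = 1^2 * 21 = 1*21 = 21
  bit 1 = 1: r = r^2 * 21 mod 31 = 21^2 * 21 = 7*21 = 23
  -> B = 23
s = B^a = 23^21 mod 31  (bits of 21 = 10101)
  bit 0 = 1: r = r^2 * 23 mod 31 = 1^2 * 23 = 1*23 = 23
  bit 1 = 0: r = r^2 mod 31 = 23^2 = 2
  bit 2 = 1: r = r^2 * 23 mod 31 = 2^2 * 23 = 4*23 = 30
  bit 3 = 0: r = r^2 mod 31 = 30^2 = 1
  bit 4 = 1: r = r^2 * 23 mod 31 = 1^2 * 23 = 1*23 = 23
  -> s = B^a = 23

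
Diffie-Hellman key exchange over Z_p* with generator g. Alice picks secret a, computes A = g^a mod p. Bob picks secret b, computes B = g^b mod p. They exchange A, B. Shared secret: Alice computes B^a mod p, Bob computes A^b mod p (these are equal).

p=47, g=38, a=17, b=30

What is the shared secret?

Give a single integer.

Answer: 28

Derivation:
A = 38^17 mod 47  (bits of 17 = 10001)
  bit 0 = 1: r = r^2 * 38 mod 47 = 1^2 * 38 = 1*38 = 38
  bit 1 = 0: r = r^2 mod 47 = 38^2 = 34
  bit 2 = 0: r = r^2 mod 47 = 34^2 = 28
  bit 3 = 0: r = r^2 mod 47 = 28^2 = 32
  bit 4 = 1: r = r^2 * 38 mod 47 = 32^2 * 38 = 37*38 = 43
  -> A = 43
B = 38^30 mod 47  (bits of 30 = 11110)
  bit 0 = 1: r = r^2 * 38 mod 47 = 1^2 * 38 = 1*38 = 38
  bit 1 = 1: r = r^2 * 38 mod 47 = 38^2 * 38 = 34*38 = 23
  bit 2 = 1: r = r^2 * 38 mod 47 = 23^2 * 38 = 12*38 = 33
  bit 3 = 1: r = r^2 * 38 mod 47 = 33^2 * 38 = 8*38 = 22
  bit 4 = 0: r = r^2 mod 47 = 22^2 = 14
  -> B = 14
s = B^a = 14^17 mod 47  (bits of 17 = 10001)
  bit 0 = 1: r = r^2 * 14 mod 47 = 1^2 * 14 = 1*14 = 14
  bit 1 = 0: r = r^2 mod 47 = 14^2 = 8
  bit 2 = 0: r = r^2 mod 47 = 8^2 = 17
  bit 3 = 0: r = r^2 mod 47 = 17^2 = 7
  bit 4 = 1: r = r^2 * 14 mod 47 = 7^2 * 14 = 2*14 = 28
  -> s = B^a = 28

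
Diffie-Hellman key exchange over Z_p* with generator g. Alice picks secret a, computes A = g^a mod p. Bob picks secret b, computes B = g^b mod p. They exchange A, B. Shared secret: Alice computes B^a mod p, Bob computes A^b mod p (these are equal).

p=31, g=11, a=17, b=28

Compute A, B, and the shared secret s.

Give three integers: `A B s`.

Answer: 3 10 7

Derivation:
A = 11^17 mod 31  (bits of 17 = 10001)
  bit 0 = 1: r = r^2 * 11 mod 31 = 1^2 * 11 = 1*11 = 11
  bit 1 = 0: r = r^2 mod 31 = 11^2 = 28
  bit 2 = 0: r = r^2 mod 31 = 28^2 = 9
  bit 3 = 0: r = r^2 mod 31 = 9^2 = 19
  bit 4 = 1: r = r^2 * 11 mod 31 = 19^2 * 11 = 20*11 = 3
  -> A = 3
B = 11^28 mod 31  (bits of 28 = 11100)
  bit 0 = 1: r = r^2 * 11 mod 31 = 1^2 * 11 = 1*11 = 11
  bit 1 = 1: r = r^2 * 11 mod 31 = 11^2 * 11 = 28*11 = 29
  bit 2 = 1: r = r^2 * 11 mod 31 = 29^2 * 11 = 4*11 = 13
  bit 3 = 0: r = r^2 mod 31 = 13^2 = 14
  bit 4 = 0: r = r^2 mod 31 = 14^2 = 10
  -> B = 10
s = B^a = 10^17 mod 31  (bits of 17 = 10001)
  bit 0 = 1: r = r^2 * 10 mod 31 = 1^2 * 10 = 1*10 = 10
  bit 1 = 0: r = r^2 mod 31 = 10^2 = 7
  bit 2 = 0: r = r^2 mod 31 = 7^2 = 18
  bit 3 = 0: r = r^2 mod 31 = 18^2 = 14
  bit 4 = 1: r = r^2 * 10 mod 31 = 14^2 * 10 = 10*10 = 7
  -> s = B^a = 7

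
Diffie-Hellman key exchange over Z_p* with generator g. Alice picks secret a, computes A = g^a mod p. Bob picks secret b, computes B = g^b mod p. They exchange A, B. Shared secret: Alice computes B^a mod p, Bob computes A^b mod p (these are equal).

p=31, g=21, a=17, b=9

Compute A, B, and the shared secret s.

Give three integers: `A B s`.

Answer: 24 15 23

Derivation:
A = 21^17 mod 31  (bits of 17 = 10001)
  bit 0 = 1: r = r^2 * 21 mod 31 = 1^2 * 21 = 1*21 = 21
  bit 1 = 0: r = r^2 mod 31 = 21^2 = 7
  bit 2 = 0: r = r^2 mod 31 = 7^2 = 18
  bit 3 = 0: r = r^2 mod 31 = 18^2 = 14
  bit 4 = 1: r = r^2 * 21 mod 31 = 14^2 * 21 = 10*21 = 24
  -> A = 24
B = 21^9 mod 31  (bits of 9 = 1001)
  bit 0 = 1: r = r^2 * 21 mod 31 = 1^2 * 21 = 1*21 = 21
  bit 1 = 0: r = r^2 mod 31 = 21^2 = 7
  bit 2 = 0: r = r^2 mod 31 = 7^2 = 18
  bit 3 = 1: r = r^2 * 21 mod 31 = 18^2 * 21 = 14*21 = 15
  -> B = 15
s = B^a = 15^17 mod 31  (bits of 17 = 10001)
  bit 0 = 1: r = r^2 * 15 mod 31 = 1^2 * 15 = 1*15 = 15
  bit 1 = 0: r = r^2 mod 31 = 15^2 = 8
  bit 2 = 0: r = r^2 mod 31 = 8^2 = 2
  bit 3 = 0: r = r^2 mod 31 = 2^2 = 4
  bit 4 = 1: r = r^2 * 15 mod 31 = 4^2 * 15 = 16*15 = 23
  -> s = B^a = 23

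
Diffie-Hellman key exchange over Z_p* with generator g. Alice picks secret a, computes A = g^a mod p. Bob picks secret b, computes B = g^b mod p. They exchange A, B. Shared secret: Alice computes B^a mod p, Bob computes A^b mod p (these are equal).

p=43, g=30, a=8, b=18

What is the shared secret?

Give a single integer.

Answer: 11

Derivation:
A = 30^8 mod 43  (bits of 8 = 1000)
  bit 0 = 1: r = r^2 * 30 mod 43 = 1^2 * 30 = 1*30 = 30
  bit 1 = 0: r = r^2 mod 43 = 30^2 = 40
  bit 2 = 0: r = r^2 mod 43 = 40^2 = 9
  bit 3 = 0: r = r^2 mod 43 = 9^2 = 38
  -> A = 38
B = 30^18 mod 43  (bits of 18 = 10010)
  bit 0 = 1: r = r^2 * 30 mod 43 = 1^2 * 30 = 1*30 = 30
  bit 1 = 0: r = r^2 mod 43 = 30^2 = 40
  bit 2 = 0: r = r^2 mod 43 = 40^2 = 9
  bit 3 = 1: r = r^2 * 30 mod 43 = 9^2 * 30 = 38*30 = 22
  bit 4 = 0: r = r^2 mod 43 = 22^2 = 11
  -> B = 11
s = B^a = 11^8 mod 43  (bits of 8 = 1000)
  bit 0 = 1: r = r^2 * 11 mod 43 = 1^2 * 11 = 1*11 = 11
  bit 1 = 0: r = r^2 mod 43 = 11^2 = 35
  bit 2 = 0: r = r^2 mod 43 = 35^2 = 21
  bit 3 = 0: r = r^2 mod 43 = 21^2 = 11
  -> s = B^a = 11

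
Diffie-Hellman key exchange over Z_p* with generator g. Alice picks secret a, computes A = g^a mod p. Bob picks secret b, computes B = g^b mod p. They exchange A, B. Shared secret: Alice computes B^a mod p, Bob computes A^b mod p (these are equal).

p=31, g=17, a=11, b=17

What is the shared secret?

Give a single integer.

A = 17^11 mod 31  (bits of 11 = 1011)
  bit 0 = 1: r = r^2 * 17 mod 31 = 1^2 * 17 = 1*17 = 17
  bit 1 = 0: r = r^2 mod 31 = 17^2 = 10
  bit 2 = 1: r = r^2 * 17 mod 31 = 10^2 * 17 = 7*17 = 26
  bit 3 = 1: r = r^2 * 17 mod 31 = 26^2 * 17 = 25*17 = 22
  -> A = 22
B = 17^17 mod 31  (bits of 17 = 10001)
  bit 0 = 1: r = r^2 * 17 mod 31 = 1^2 * 17 = 1*17 = 17
  bit 1 = 0: r = r^2 mod 31 = 17^2 = 10
  bit 2 = 0: r = r^2 mod 31 = 10^2 = 7
  bit 3 = 0: r = r^2 mod 31 = 7^2 = 18
  bit 4 = 1: r = r^2 * 17 mod 31 = 18^2 * 17 = 14*17 = 21
  -> B = 21
s = B^a = 21^11 mod 31  (bits of 11 = 1011)
  bit 0 = 1: r = r^2 * 21 mod 31 = 1^2 * 21 = 1*21 = 21
  bit 1 = 0: r = r^2 mod 31 = 21^2 = 7
  bit 2 = 1: r = r^2 * 21 mod 31 = 7^2 * 21 = 18*21 = 6
  bit 3 = 1: r = r^2 * 21 mod 31 = 6^2 * 21 = 5*21 = 12
  -> s = B^a = 12

Answer: 12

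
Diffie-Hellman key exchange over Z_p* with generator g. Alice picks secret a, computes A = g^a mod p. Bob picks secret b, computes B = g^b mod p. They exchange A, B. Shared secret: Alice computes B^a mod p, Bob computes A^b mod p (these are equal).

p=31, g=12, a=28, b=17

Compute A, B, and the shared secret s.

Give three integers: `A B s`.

Answer: 14 11 10

Derivation:
A = 12^28 mod 31  (bits of 28 = 11100)
  bit 0 = 1: r = r^2 * 12 mod 31 = 1^2 * 12 = 1*12 = 12
  bit 1 = 1: r = r^2 * 12 mod 31 = 12^2 * 12 = 20*12 = 23
  bit 2 = 1: r = r^2 * 12 mod 31 = 23^2 * 12 = 2*12 = 24
  bit 3 = 0: r = r^2 mod 31 = 24^2 = 18
  bit 4 = 0: r = r^2 mod 31 = 18^2 = 14
  -> A = 14
B = 12^17 mod 31  (bits of 17 = 10001)
  bit 0 = 1: r = r^2 * 12 mod 31 = 1^2 * 12 = 1*12 = 12
  bit 1 = 0: r = r^2 mod 31 = 12^2 = 20
  bit 2 = 0: r = r^2 mod 31 = 20^2 = 28
  bit 3 = 0: r = r^2 mod 31 = 28^2 = 9
  bit 4 = 1: r = r^2 * 12 mod 31 = 9^2 * 12 = 19*12 = 11
  -> B = 11
s = B^a = 11^28 mod 31  (bits of 28 = 11100)
  bit 0 = 1: r = r^2 * 11 mod 31 = 1^2 * 11 = 1*11 = 11
  bit 1 = 1: r = r^2 * 11 mod 31 = 11^2 * 11 = 28*11 = 29
  bit 2 = 1: r = r^2 * 11 mod 31 = 29^2 * 11 = 4*11 = 13
  bit 3 = 0: r = r^2 mod 31 = 13^2 = 14
  bit 4 = 0: r = r^2 mod 31 = 14^2 = 10
  -> s = B^a = 10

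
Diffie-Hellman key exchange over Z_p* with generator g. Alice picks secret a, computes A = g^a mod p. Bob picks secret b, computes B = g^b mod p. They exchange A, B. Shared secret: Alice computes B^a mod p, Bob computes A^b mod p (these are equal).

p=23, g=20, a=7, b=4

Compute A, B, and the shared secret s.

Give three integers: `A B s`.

Answer: 21 12 16

Derivation:
A = 20^7 mod 23  (bits of 7 = 111)
  bit 0 = 1: r = r^2 * 20 mod 23 = 1^2 * 20 = 1*20 = 20
  bit 1 = 1: r = r^2 * 20 mod 23 = 20^2 * 20 = 9*20 = 19
  bit 2 = 1: r = r^2 * 20 mod 23 = 19^2 * 20 = 16*20 = 21
  -> A = 21
B = 20^4 mod 23  (bits of 4 = 100)
  bit 0 = 1: r = r^2 * 20 mod 23 = 1^2 * 20 = 1*20 = 20
  bit 1 = 0: r = r^2 mod 23 = 20^2 = 9
  bit 2 = 0: r = r^2 mod 23 = 9^2 = 12
  -> B = 12
s = B^a = 12^7 mod 23  (bits of 7 = 111)
  bit 0 = 1: r = r^2 * 12 mod 23 = 1^2 * 12 = 1*12 = 12
  bit 1 = 1: r = r^2 * 12 mod 23 = 12^2 * 12 = 6*12 = 3
  bit 2 = 1: r = r^2 * 12 mod 23 = 3^2 * 12 = 9*12 = 16
  -> s = B^a = 16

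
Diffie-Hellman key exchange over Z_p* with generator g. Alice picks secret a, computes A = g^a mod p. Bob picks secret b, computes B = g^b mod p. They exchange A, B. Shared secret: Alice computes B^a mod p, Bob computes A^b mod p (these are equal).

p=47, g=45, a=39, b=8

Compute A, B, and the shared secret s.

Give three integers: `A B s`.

Answer: 29 21 14

Derivation:
A = 45^39 mod 47  (bits of 39 = 100111)
  bit 0 = 1: r = r^2 * 45 mod 47 = 1^2 * 45 = 1*45 = 45
  bit 1 = 0: r = r^2 mod 47 = 45^2 = 4
  bit 2 = 0: r = r^2 mod 47 = 4^2 = 16
  bit 3 = 1: r = r^2 * 45 mod 47 = 16^2 * 45 = 21*45 = 5
  bit 4 = 1: r = r^2 * 45 mod 47 = 5^2 * 45 = 25*45 = 44
  bit 5 = 1: r = r^2 * 45 mod 47 = 44^2 * 45 = 9*45 = 29
  -> A = 29
B = 45^8 mod 47  (bits of 8 = 1000)
  bit 0 = 1: r = r^2 * 45 mod 47 = 1^2 * 45 = 1*45 = 45
  bit 1 = 0: r = r^2 mod 47 = 45^2 = 4
  bit 2 = 0: r = r^2 mod 47 = 4^2 = 16
  bit 3 = 0: r = r^2 mod 47 = 16^2 = 21
  -> B = 21
s = B^a = 21^39 mod 47  (bits of 39 = 100111)
  bit 0 = 1: r = r^2 * 21 mod 47 = 1^2 * 21 = 1*21 = 21
  bit 1 = 0: r = r^2 mod 47 = 21^2 = 18
  bit 2 = 0: r = r^2 mod 47 = 18^2 = 42
  bit 3 = 1: r = r^2 * 21 mod 47 = 42^2 * 21 = 25*21 = 8
  bit 4 = 1: r = r^2 * 21 mod 47 = 8^2 * 21 = 17*21 = 28
  bit 5 = 1: r = r^2 * 21 mod 47 = 28^2 * 21 = 32*21 = 14
  -> s = B^a = 14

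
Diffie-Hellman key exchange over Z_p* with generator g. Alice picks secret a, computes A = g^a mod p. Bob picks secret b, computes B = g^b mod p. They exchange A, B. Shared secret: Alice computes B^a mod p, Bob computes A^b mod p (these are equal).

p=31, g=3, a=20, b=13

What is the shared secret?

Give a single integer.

A = 3^20 mod 31  (bits of 20 = 10100)
  bit 0 = 1: r = r^2 * 3 mod 31 = 1^2 * 3 = 1*3 = 3
  bit 1 = 0: r = r^2 mod 31 = 3^2 = 9
  bit 2 = 1: r = r^2 * 3 mod 31 = 9^2 * 3 = 19*3 = 26
  bit 3 = 0: r = r^2 mod 31 = 26^2 = 25
  bit 4 = 0: r = r^2 mod 31 = 25^2 = 5
  -> A = 5
B = 3^13 mod 31  (bits of 13 = 1101)
  bit 0 = 1: r = r^2 * 3 mod 31 = 1^2 * 3 = 1*3 = 3
  bit 1 = 1: r = r^2 * 3 mod 31 = 3^2 * 3 = 9*3 = 27
  bit 2 = 0: r = r^2 mod 31 = 27^2 = 16
  bit 3 = 1: r = r^2 * 3 mod 31 = 16^2 * 3 = 8*3 = 24
  -> B = 24
s = B^a = 24^20 mod 31  (bits of 20 = 10100)
  bit 0 = 1: r = r^2 * 24 mod 31 = 1^2 * 24 = 1*24 = 24
  bit 1 = 0: r = r^2 mod 31 = 24^2 = 18
  bit 2 = 1: r = r^2 * 24 mod 31 = 18^2 * 24 = 14*24 = 26
  bit 3 = 0: r = r^2 mod 31 = 26^2 = 25
  bit 4 = 0: r = r^2 mod 31 = 25^2 = 5
  -> s = B^a = 5

Answer: 5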